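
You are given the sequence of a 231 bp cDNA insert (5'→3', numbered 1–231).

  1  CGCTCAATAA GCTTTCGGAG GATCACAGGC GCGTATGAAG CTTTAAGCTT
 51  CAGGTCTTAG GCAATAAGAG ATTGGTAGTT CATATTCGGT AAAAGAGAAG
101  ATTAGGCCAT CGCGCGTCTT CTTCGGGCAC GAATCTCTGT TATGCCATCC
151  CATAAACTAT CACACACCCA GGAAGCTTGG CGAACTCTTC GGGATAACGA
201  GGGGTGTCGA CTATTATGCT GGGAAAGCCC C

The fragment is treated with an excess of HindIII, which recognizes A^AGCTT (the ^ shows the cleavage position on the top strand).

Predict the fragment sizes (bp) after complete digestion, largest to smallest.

HindIII sites (AAGCTT) start at positions 9, 38, 45, 173.
HindIII cuts after the first base of each site, so after positions 9, 38, 45, 173.
Linear molecule, 4 cuts → 5 fragments:
  1–9 → 9 bp
  10–38 → 29 bp
  39–45 → 7 bp
  46–173 → 128 bp
  174–231 → 58 bp
Sorted largest to smallest: 128, 58, 29, 9, 7 bp.

128, 58, 29, 9, 7 bp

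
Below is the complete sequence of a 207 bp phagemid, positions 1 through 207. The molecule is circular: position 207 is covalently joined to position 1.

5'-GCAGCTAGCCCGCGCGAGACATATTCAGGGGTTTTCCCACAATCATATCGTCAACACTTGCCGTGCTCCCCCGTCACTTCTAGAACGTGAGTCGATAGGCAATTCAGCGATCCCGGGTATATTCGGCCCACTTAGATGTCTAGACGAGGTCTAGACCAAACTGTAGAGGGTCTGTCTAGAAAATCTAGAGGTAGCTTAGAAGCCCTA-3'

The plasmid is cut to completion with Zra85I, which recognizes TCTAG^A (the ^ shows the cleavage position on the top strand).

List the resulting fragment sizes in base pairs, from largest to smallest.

102, 60, 25, 11, 9 bp

Zra85I sites (TCTAGA) start at positions 79, 139, 150, 175, 184.
Zra85I cuts after base 5 of each site (before the last base), so after positions 83, 143, 154, 179, 188.
Circular molecule, 5 cuts → 5 fragments:
  84–143 → 60 bp
  144–154 → 11 bp
  155–179 → 25 bp
  180–188 → 9 bp
  189–207 then 1–83 → 19 + 83 = 102 bp
Sorted largest to smallest: 102, 60, 25, 11, 9 bp.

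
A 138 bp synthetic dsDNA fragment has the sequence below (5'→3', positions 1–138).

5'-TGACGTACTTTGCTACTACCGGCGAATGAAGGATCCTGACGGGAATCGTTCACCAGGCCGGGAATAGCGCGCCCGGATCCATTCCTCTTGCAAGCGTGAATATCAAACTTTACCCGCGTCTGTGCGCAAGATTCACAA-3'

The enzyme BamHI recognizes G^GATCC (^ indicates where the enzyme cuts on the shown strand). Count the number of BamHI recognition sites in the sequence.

GGATCC occurs starting at positions 31, 75.
BamHI cuts at 2 sites.

2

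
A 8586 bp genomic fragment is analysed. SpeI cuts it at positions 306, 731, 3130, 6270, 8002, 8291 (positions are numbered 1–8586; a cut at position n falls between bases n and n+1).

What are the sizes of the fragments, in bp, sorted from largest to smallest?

3140, 2399, 1732, 425, 306, 295, 289 bp

Linear molecule, 6 cuts → 7 fragments:
  306 − 0 = 306 bp
  731 − 306 = 425 bp
  3130 − 731 = 2399 bp
  6270 − 3130 = 3140 bp
  8002 − 6270 = 1732 bp
  8291 − 8002 = 289 bp
  8586 − 8291 = 295 bp
Sorted largest to smallest: 3140, 2399, 1732, 425, 306, 295, 289 bp.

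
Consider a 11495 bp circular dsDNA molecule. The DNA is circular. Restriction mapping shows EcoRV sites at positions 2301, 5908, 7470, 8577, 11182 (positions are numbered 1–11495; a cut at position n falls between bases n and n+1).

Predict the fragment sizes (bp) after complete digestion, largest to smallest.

Circular molecule, 5 cuts → 5 fragments:
  5908 − 2301 = 3607 bp
  7470 − 5908 = 1562 bp
  8577 − 7470 = 1107 bp
  11182 − 8577 = 2605 bp
  wrap: 11495 − 11182 + 2301 = 2614 bp
Sorted largest to smallest: 3607, 2614, 2605, 1562, 1107 bp.

3607, 2614, 2605, 1562, 1107 bp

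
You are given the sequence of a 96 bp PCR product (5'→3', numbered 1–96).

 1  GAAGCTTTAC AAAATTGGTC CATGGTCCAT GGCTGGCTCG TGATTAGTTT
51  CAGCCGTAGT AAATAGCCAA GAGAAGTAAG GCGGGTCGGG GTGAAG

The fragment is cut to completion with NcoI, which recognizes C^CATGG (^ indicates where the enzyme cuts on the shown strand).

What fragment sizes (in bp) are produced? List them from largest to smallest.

69, 20, 7 bp

NcoI sites (CCATGG) start at positions 20, 27.
NcoI cuts after the first base of each site, so after positions 20, 27.
Linear molecule, 2 cuts → 3 fragments:
  1–20 → 20 bp
  21–27 → 7 bp
  28–96 → 69 bp
Sorted largest to smallest: 69, 20, 7 bp.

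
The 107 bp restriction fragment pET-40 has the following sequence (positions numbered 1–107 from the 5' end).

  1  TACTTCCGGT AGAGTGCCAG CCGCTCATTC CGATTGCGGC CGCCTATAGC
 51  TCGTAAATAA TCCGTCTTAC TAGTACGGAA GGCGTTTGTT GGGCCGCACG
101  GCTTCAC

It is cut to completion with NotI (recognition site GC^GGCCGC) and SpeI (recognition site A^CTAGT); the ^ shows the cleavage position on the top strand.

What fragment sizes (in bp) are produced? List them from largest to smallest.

The NotI site (GCGGCCGC) starts at position 36.
NotI cuts after base 2 of each site, so after position 37.
The SpeI site (ACTAGT) starts at position 69.
SpeI cuts after the first base of each site, so after position 69.
Combined cut positions: 37, 69.
Linear molecule, 2 cuts → 3 fragments:
  1–37 → 37 bp
  38–69 → 32 bp
  70–107 → 38 bp
Sorted largest to smallest: 38, 37, 32 bp.

38, 37, 32 bp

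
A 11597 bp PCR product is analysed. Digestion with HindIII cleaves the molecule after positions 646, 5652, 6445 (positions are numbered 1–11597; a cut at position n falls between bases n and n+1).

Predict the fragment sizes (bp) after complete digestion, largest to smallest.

5152, 5006, 793, 646 bp

Linear molecule, 3 cuts → 4 fragments:
  646 − 0 = 646 bp
  5652 − 646 = 5006 bp
  6445 − 5652 = 793 bp
  11597 − 6445 = 5152 bp
Sorted largest to smallest: 5152, 5006, 793, 646 bp.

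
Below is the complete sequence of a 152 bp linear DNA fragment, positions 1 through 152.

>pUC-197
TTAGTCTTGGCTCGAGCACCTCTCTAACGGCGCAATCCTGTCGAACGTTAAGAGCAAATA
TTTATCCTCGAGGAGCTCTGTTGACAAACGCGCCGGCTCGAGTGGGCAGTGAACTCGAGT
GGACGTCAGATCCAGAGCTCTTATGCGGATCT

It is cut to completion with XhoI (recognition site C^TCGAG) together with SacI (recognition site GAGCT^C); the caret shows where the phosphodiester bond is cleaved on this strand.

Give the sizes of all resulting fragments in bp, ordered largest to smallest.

XhoI sites (CTCGAG) start at positions 11, 67, 97, 114.
XhoI cuts after the first base of each site, so after positions 11, 67, 97, 114.
SacI sites (GAGCTC) start at positions 73, 135.
SacI cuts after base 5 of each site (before the last base), so after positions 77, 139.
Combined cut positions: 11, 67, 77, 97, 114, 139.
Linear molecule, 6 cuts → 7 fragments:
  1–11 → 11 bp
  12–67 → 56 bp
  68–77 → 10 bp
  78–97 → 20 bp
  98–114 → 17 bp
  115–139 → 25 bp
  140–152 → 13 bp
Sorted largest to smallest: 56, 25, 20, 17, 13, 11, 10 bp.

56, 25, 20, 17, 13, 11, 10 bp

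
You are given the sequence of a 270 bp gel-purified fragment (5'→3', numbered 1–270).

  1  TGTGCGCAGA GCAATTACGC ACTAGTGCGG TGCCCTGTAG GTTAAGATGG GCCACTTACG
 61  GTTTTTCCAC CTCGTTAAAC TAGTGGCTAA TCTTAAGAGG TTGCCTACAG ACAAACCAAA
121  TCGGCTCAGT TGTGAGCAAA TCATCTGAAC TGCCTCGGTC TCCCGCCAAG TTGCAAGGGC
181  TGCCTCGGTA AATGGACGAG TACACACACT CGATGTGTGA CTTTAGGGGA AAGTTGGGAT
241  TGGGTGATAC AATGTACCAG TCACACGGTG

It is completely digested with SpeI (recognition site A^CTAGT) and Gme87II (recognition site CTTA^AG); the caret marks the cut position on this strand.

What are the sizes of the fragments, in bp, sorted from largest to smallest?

175, 58, 21, 16 bp

SpeI sites (ACTAGT) start at positions 21, 79.
SpeI cuts after the first base of each site, so after positions 21, 79.
The Gme87II site (CTTAAG) starts at position 92.
Gme87II cuts after base 4 of each site, so after position 95.
Combined cut positions: 21, 79, 95.
Linear molecule, 3 cuts → 4 fragments:
  1–21 → 21 bp
  22–79 → 58 bp
  80–95 → 16 bp
  96–270 → 175 bp
Sorted largest to smallest: 175, 58, 21, 16 bp.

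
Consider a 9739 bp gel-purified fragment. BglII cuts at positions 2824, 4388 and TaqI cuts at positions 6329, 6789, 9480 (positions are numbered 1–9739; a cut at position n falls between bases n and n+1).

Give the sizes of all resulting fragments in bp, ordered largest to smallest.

Combined cut positions (sorted): 2824, 4388, 6329, 6789, 9480.
Linear molecule, 5 cuts → 6 fragments:
  2824 − 0 = 2824 bp
  4388 − 2824 = 1564 bp
  6329 − 4388 = 1941 bp
  6789 − 6329 = 460 bp
  9480 − 6789 = 2691 bp
  9739 − 9480 = 259 bp
Sorted largest to smallest: 2824, 2691, 1941, 1564, 460, 259 bp.

2824, 2691, 1941, 1564, 460, 259 bp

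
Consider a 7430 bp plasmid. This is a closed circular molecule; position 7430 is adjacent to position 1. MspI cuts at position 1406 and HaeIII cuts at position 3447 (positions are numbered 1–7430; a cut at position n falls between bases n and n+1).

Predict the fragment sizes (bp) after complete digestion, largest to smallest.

Combined cut positions (sorted): 1406, 3447.
Circular molecule, 2 cuts → 2 fragments:
  3447 − 1406 = 2041 bp
  wrap: 7430 − 3447 + 1406 = 5389 bp
Sorted largest to smallest: 5389, 2041 bp.

5389, 2041 bp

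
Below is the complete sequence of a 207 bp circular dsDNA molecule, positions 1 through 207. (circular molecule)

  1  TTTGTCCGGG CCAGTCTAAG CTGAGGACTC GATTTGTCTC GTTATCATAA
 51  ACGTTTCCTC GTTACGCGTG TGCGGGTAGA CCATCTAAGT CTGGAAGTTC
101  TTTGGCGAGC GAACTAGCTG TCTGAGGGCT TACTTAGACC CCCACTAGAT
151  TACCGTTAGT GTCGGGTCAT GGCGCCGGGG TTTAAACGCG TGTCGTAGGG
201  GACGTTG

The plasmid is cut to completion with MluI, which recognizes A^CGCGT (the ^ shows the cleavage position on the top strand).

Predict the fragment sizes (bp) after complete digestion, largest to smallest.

MluI sites (ACGCGT) start at positions 64, 186.
MluI cuts after the first base of each site, so after positions 64, 186.
Circular molecule, 2 cuts → 2 fragments:
  65–186 → 122 bp
  187–207 then 1–64 → 21 + 64 = 85 bp
Sorted largest to smallest: 122, 85 bp.

122, 85 bp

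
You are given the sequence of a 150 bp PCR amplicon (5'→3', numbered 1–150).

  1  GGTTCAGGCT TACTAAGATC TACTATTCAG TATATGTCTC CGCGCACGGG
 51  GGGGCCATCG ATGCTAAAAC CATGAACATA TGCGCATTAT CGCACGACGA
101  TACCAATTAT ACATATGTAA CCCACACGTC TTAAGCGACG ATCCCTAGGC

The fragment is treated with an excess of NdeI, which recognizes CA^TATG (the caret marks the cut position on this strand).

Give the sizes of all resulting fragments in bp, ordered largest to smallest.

NdeI sites (CATATG) start at positions 77, 112.
NdeI cuts after base 2 of each site, so after positions 78, 113.
Linear molecule, 2 cuts → 3 fragments:
  1–78 → 78 bp
  79–113 → 35 bp
  114–150 → 37 bp
Sorted largest to smallest: 78, 37, 35 bp.

78, 37, 35 bp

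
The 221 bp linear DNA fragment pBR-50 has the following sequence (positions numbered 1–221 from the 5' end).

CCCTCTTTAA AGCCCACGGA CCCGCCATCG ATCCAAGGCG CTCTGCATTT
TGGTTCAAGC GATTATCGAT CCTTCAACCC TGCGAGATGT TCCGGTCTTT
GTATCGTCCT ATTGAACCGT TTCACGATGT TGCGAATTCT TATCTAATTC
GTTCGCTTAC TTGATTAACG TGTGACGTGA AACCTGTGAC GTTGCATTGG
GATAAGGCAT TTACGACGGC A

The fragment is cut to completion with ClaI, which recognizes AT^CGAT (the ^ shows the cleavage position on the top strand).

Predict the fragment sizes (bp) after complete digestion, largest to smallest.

ClaI sites (ATCGAT) start at positions 27, 65.
ClaI cuts after base 2 of each site, so after positions 28, 66.
Linear molecule, 2 cuts → 3 fragments:
  1–28 → 28 bp
  29–66 → 38 bp
  67–221 → 155 bp
Sorted largest to smallest: 155, 38, 28 bp.

155, 38, 28 bp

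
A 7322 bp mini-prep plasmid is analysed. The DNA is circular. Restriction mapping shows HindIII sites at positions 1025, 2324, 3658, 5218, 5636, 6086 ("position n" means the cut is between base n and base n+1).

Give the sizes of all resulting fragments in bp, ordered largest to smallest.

2261, 1560, 1334, 1299, 450, 418 bp

Circular molecule, 6 cuts → 6 fragments:
  2324 − 1025 = 1299 bp
  3658 − 2324 = 1334 bp
  5218 − 3658 = 1560 bp
  5636 − 5218 = 418 bp
  6086 − 5636 = 450 bp
  wrap: 7322 − 6086 + 1025 = 2261 bp
Sorted largest to smallest: 2261, 1560, 1334, 1299, 450, 418 bp.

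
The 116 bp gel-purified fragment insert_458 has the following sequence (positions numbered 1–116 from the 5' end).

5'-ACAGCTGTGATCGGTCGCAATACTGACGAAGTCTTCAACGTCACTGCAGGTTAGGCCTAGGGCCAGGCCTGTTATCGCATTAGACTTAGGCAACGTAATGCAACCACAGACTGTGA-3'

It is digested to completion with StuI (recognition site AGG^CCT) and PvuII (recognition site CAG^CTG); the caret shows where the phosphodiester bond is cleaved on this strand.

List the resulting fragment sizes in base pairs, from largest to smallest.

StuI sites (AGGCCT) start at positions 53, 65.
StuI cuts after base 3 of each site, so after positions 55, 67.
The PvuII site (CAGCTG) starts at position 2.
PvuII cuts after base 3 of each site, so after position 4.
Combined cut positions: 4, 55, 67.
Linear molecule, 3 cuts → 4 fragments:
  1–4 → 4 bp
  5–55 → 51 bp
  56–67 → 12 bp
  68–116 → 49 bp
Sorted largest to smallest: 51, 49, 12, 4 bp.

51, 49, 12, 4 bp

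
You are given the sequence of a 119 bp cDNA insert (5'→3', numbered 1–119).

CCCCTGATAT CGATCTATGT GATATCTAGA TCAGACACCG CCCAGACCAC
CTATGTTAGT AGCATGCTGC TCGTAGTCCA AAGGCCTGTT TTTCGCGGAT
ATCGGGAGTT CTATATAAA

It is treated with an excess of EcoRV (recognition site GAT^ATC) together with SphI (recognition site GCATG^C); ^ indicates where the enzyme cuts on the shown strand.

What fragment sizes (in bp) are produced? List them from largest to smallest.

43, 34, 19, 15, 8 bp

EcoRV sites (GATATC) start at positions 6, 21, 98.
EcoRV cuts after base 3 of each site, so after positions 8, 23, 100.
The SphI site (GCATGC) starts at position 62.
SphI cuts after base 5 of each site (before the last base), so after position 66.
Combined cut positions: 8, 23, 66, 100.
Linear molecule, 4 cuts → 5 fragments:
  1–8 → 8 bp
  9–23 → 15 bp
  24–66 → 43 bp
  67–100 → 34 bp
  101–119 → 19 bp
Sorted largest to smallest: 43, 34, 19, 15, 8 bp.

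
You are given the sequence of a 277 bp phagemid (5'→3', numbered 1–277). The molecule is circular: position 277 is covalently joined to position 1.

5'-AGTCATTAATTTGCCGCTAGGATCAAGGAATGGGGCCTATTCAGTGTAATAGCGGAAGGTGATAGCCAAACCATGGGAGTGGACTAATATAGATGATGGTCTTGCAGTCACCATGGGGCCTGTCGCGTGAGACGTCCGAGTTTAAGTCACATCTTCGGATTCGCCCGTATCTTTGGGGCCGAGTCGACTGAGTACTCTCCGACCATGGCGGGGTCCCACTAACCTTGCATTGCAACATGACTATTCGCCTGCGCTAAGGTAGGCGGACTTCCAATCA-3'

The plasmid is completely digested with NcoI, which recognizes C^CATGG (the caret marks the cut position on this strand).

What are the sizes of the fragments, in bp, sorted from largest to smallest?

145, 92, 40 bp

NcoI sites (CCATGG) start at positions 71, 111, 203.
NcoI cuts after the first base of each site, so after positions 71, 111, 203.
Circular molecule, 3 cuts → 3 fragments:
  72–111 → 40 bp
  112–203 → 92 bp
  204–277 then 1–71 → 74 + 71 = 145 bp
Sorted largest to smallest: 145, 92, 40 bp.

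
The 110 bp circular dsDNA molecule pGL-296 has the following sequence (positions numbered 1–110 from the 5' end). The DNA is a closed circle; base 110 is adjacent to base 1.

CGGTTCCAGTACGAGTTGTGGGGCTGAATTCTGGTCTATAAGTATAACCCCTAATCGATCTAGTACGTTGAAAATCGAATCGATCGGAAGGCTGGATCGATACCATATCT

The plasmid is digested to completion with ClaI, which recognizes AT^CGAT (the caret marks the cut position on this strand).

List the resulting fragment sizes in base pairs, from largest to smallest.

68, 25, 17 bp

ClaI sites (ATCGAT) start at positions 54, 79, 96.
ClaI cuts after base 2 of each site, so after positions 55, 80, 97.
Circular molecule, 3 cuts → 3 fragments:
  56–80 → 25 bp
  81–97 → 17 bp
  98–110 then 1–55 → 13 + 55 = 68 bp
Sorted largest to smallest: 68, 25, 17 bp.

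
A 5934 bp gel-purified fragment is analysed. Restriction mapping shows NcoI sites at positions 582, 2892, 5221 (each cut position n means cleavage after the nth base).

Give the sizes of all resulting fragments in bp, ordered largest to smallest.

Linear molecule, 3 cuts → 4 fragments:
  582 − 0 = 582 bp
  2892 − 582 = 2310 bp
  5221 − 2892 = 2329 bp
  5934 − 5221 = 713 bp
Sorted largest to smallest: 2329, 2310, 713, 582 bp.

2329, 2310, 713, 582 bp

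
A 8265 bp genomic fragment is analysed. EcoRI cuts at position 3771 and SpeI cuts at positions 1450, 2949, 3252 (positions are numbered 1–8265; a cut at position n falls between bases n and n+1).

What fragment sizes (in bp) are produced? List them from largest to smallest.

4494, 1499, 1450, 519, 303 bp

Combined cut positions (sorted): 1450, 2949, 3252, 3771.
Linear molecule, 4 cuts → 5 fragments:
  1450 − 0 = 1450 bp
  2949 − 1450 = 1499 bp
  3252 − 2949 = 303 bp
  3771 − 3252 = 519 bp
  8265 − 3771 = 4494 bp
Sorted largest to smallest: 4494, 1499, 1450, 519, 303 bp.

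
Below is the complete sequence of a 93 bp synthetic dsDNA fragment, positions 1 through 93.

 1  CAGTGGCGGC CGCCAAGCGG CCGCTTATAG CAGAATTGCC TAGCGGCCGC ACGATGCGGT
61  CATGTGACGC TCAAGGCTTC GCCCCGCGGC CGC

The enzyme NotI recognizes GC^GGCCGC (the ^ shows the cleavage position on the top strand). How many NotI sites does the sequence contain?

GCGGCCGC occurs starting at positions 6, 17, 43, 86.
NotI cuts at 4 sites.

4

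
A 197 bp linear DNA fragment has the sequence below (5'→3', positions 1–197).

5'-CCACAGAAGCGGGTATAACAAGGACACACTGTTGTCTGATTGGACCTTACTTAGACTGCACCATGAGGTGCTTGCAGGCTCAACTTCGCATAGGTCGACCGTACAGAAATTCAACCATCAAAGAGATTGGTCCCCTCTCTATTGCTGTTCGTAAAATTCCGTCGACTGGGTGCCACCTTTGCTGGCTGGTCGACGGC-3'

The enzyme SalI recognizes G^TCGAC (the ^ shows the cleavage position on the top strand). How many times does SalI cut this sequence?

3

GTCGAC occurs starting at positions 94, 161, 189.
SalI cuts at 3 sites.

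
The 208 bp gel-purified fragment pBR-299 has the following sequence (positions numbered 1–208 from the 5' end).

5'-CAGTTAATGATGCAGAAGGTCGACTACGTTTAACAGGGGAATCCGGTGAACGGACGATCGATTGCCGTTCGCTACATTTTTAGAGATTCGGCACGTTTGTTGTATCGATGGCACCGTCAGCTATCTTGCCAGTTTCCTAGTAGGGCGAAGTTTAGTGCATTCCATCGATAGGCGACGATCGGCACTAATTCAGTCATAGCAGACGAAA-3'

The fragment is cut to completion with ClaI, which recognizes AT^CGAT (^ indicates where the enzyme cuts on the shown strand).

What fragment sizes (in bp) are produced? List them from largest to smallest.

60, 58, 47, 43 bp

ClaI sites (ATCGAT) start at positions 57, 104, 164.
ClaI cuts after base 2 of each site, so after positions 58, 105, 165.
Linear molecule, 3 cuts → 4 fragments:
  1–58 → 58 bp
  59–105 → 47 bp
  106–165 → 60 bp
  166–208 → 43 bp
Sorted largest to smallest: 60, 58, 47, 43 bp.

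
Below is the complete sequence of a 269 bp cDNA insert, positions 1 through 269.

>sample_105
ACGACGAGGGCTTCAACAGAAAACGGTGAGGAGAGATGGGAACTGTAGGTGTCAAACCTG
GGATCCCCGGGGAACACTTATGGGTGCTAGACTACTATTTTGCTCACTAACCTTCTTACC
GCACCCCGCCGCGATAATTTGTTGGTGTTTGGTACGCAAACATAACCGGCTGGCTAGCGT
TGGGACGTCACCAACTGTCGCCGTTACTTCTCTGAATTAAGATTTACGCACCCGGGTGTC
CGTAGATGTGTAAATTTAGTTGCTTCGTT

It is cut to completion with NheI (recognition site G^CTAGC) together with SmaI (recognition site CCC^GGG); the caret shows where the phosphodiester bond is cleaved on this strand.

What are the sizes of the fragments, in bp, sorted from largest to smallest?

105, 68, 60, 36 bp

The NheI site (GCTAGC) starts at position 173.
NheI cuts after the first base of each site, so after position 173.
SmaI sites (CCCGGG) start at positions 66, 231.
SmaI cuts after base 3 of each site, so after positions 68, 233.
Combined cut positions: 68, 173, 233.
Linear molecule, 3 cuts → 4 fragments:
  1–68 → 68 bp
  69–173 → 105 bp
  174–233 → 60 bp
  234–269 → 36 bp
Sorted largest to smallest: 105, 68, 60, 36 bp.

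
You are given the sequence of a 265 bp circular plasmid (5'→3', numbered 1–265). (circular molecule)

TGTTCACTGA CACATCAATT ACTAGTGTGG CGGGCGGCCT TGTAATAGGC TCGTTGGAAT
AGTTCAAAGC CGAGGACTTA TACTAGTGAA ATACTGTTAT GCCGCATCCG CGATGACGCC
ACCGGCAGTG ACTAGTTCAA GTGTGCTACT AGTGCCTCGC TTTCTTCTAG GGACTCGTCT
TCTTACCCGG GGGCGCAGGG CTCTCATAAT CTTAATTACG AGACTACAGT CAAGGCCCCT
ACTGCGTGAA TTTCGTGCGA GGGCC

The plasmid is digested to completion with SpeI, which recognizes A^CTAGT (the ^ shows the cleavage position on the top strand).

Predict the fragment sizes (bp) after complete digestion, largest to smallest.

138, 61, 49, 17 bp

SpeI sites (ACTAGT) start at positions 21, 82, 131, 148.
SpeI cuts after the first base of each site, so after positions 21, 82, 131, 148.
Circular molecule, 4 cuts → 4 fragments:
  22–82 → 61 bp
  83–131 → 49 bp
  132–148 → 17 bp
  149–265 then 1–21 → 117 + 21 = 138 bp
Sorted largest to smallest: 138, 61, 49, 17 bp.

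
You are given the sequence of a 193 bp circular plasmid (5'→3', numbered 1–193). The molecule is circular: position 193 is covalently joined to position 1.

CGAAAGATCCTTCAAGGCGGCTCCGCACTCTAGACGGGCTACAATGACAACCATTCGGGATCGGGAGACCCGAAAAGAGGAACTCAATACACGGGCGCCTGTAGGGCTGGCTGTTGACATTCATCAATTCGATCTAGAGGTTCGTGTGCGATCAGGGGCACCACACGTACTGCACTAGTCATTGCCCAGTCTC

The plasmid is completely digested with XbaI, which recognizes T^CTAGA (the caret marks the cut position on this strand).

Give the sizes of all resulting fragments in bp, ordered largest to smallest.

XbaI sites (TCTAGA) start at positions 29, 133.
XbaI cuts after the first base of each site, so after positions 29, 133.
Circular molecule, 2 cuts → 2 fragments:
  30–133 → 104 bp
  134–193 then 1–29 → 60 + 29 = 89 bp
Sorted largest to smallest: 104, 89 bp.

104, 89 bp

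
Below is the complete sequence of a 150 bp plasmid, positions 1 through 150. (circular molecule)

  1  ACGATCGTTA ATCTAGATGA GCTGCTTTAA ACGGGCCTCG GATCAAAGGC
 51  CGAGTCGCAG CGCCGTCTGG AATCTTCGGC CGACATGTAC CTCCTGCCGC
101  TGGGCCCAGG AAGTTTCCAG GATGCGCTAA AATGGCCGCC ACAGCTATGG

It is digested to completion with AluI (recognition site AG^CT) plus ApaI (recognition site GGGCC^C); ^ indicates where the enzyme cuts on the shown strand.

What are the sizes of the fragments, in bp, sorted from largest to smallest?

85, 38, 27 bp

AluI sites (AGCT) start at positions 20, 143.
AluI cuts after base 2 of each site, so after positions 21, 144.
The ApaI site (GGGCCC) starts at position 102.
ApaI cuts after base 5 of each site (before the last base), so after position 106.
Combined cut positions: 21, 106, 144.
Circular molecule, 3 cuts → 3 fragments:
  22–106 → 85 bp
  107–144 → 38 bp
  145–150 then 1–21 → 6 + 21 = 27 bp
Sorted largest to smallest: 85, 38, 27 bp.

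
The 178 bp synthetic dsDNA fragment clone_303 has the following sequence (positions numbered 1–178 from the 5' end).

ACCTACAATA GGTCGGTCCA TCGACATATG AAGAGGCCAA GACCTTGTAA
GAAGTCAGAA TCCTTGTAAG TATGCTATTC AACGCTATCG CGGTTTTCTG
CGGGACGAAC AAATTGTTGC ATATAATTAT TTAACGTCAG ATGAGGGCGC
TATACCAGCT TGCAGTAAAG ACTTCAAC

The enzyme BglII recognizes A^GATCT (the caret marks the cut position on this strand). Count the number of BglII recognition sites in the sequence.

0

No occurrence of AGATCT is present in the sequence.
BglII does not cut: 0 sites.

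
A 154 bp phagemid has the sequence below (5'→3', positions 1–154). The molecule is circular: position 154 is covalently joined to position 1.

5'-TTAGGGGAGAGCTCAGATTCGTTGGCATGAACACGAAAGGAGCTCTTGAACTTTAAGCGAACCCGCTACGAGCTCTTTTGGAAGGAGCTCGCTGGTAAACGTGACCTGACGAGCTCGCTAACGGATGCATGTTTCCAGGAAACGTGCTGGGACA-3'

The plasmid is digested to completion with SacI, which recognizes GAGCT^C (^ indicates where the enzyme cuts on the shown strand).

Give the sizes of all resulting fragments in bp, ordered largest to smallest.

52, 31, 30, 26, 15 bp

SacI sites (GAGCTC) start at positions 9, 40, 70, 85, 111.
SacI cuts after base 5 of each site (before the last base), so after positions 13, 44, 74, 89, 115.
Circular molecule, 5 cuts → 5 fragments:
  14–44 → 31 bp
  45–74 → 30 bp
  75–89 → 15 bp
  90–115 → 26 bp
  116–154 then 1–13 → 39 + 13 = 52 bp
Sorted largest to smallest: 52, 31, 30, 26, 15 bp.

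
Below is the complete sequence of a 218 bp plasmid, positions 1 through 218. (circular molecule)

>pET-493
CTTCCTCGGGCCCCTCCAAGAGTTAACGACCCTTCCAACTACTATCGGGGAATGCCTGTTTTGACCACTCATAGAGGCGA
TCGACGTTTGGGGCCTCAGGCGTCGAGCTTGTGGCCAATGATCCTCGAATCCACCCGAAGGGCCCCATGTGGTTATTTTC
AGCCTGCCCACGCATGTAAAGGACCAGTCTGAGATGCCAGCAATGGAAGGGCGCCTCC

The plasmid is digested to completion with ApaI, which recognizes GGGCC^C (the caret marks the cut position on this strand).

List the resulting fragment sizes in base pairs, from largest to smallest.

132, 86 bp

ApaI sites (GGGCCC) start at positions 8, 140.
ApaI cuts after base 5 of each site (before the last base), so after positions 12, 144.
Circular molecule, 2 cuts → 2 fragments:
  13–144 → 132 bp
  145–218 then 1–12 → 74 + 12 = 86 bp
Sorted largest to smallest: 132, 86 bp.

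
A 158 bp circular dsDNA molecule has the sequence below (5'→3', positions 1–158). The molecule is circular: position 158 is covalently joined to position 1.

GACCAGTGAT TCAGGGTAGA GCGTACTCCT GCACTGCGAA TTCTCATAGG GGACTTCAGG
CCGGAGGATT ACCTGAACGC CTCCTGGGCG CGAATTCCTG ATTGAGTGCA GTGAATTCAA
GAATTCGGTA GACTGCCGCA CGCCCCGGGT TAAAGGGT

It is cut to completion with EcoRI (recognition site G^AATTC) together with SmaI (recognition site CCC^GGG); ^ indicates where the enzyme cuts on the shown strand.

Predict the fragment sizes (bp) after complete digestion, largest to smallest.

EcoRI sites (GAATTC) start at positions 38, 92, 113, 121.
EcoRI cuts after the first base of each site, so after positions 38, 92, 113, 121.
The SmaI site (CCCGGG) starts at position 144.
SmaI cuts after base 3 of each site, so after position 146.
Combined cut positions: 38, 92, 113, 121, 146.
Circular molecule, 5 cuts → 5 fragments:
  39–92 → 54 bp
  93–113 → 21 bp
  114–121 → 8 bp
  122–146 → 25 bp
  147–158 then 1–38 → 12 + 38 = 50 bp
Sorted largest to smallest: 54, 50, 25, 21, 8 bp.

54, 50, 25, 21, 8 bp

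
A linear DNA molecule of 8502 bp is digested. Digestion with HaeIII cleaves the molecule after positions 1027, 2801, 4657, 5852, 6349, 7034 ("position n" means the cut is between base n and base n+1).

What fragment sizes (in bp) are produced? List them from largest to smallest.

1856, 1774, 1468, 1195, 1027, 685, 497 bp

Linear molecule, 6 cuts → 7 fragments:
  1027 − 0 = 1027 bp
  2801 − 1027 = 1774 bp
  4657 − 2801 = 1856 bp
  5852 − 4657 = 1195 bp
  6349 − 5852 = 497 bp
  7034 − 6349 = 685 bp
  8502 − 7034 = 1468 bp
Sorted largest to smallest: 1856, 1774, 1468, 1195, 1027, 685, 497 bp.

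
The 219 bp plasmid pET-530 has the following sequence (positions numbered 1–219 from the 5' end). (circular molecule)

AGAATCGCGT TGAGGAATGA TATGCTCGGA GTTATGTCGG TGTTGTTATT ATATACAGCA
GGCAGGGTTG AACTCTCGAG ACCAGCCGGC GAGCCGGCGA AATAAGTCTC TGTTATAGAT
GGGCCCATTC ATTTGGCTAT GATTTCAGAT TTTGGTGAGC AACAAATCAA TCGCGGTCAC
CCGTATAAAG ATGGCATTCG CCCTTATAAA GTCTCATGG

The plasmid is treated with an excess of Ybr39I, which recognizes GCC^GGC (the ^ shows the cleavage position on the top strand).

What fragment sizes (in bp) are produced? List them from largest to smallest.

211, 8 bp

Ybr39I sites (GCCGGC) start at positions 85, 93.
Ybr39I cuts after base 3 of each site, so after positions 87, 95.
Circular molecule, 2 cuts → 2 fragments:
  88–95 → 8 bp
  96–219 then 1–87 → 124 + 87 = 211 bp
Sorted largest to smallest: 211, 8 bp.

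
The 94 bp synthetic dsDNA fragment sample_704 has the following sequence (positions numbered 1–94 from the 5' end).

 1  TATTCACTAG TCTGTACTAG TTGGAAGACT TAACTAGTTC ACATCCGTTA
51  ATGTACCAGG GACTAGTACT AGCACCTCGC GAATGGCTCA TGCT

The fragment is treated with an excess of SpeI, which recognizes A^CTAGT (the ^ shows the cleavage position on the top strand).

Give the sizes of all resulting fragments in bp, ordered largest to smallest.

SpeI sites (ACTAGT) start at positions 6, 16, 33, 62.
SpeI cuts after the first base of each site, so after positions 6, 16, 33, 62.
Linear molecule, 4 cuts → 5 fragments:
  1–6 → 6 bp
  7–16 → 10 bp
  17–33 → 17 bp
  34–62 → 29 bp
  63–94 → 32 bp
Sorted largest to smallest: 32, 29, 17, 10, 6 bp.

32, 29, 17, 10, 6 bp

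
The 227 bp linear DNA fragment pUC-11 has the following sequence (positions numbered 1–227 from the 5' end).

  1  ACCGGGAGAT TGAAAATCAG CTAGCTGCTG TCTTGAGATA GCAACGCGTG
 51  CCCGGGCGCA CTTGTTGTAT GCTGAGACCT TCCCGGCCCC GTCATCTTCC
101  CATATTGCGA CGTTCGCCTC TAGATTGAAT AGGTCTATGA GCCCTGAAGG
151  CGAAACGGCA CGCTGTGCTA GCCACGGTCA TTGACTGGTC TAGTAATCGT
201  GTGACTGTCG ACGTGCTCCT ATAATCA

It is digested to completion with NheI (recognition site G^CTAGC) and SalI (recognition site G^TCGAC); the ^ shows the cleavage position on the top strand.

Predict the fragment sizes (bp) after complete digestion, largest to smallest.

NheI sites (GCTAGC) start at positions 20, 167.
NheI cuts after the first base of each site, so after positions 20, 167.
The SalI site (GTCGAC) starts at position 207.
SalI cuts after the first base of each site, so after position 207.
Combined cut positions: 20, 167, 207.
Linear molecule, 3 cuts → 4 fragments:
  1–20 → 20 bp
  21–167 → 147 bp
  168–207 → 40 bp
  208–227 → 20 bp
Sorted largest to smallest: 147, 40, 20, 20 bp.

147, 40, 20, 20 bp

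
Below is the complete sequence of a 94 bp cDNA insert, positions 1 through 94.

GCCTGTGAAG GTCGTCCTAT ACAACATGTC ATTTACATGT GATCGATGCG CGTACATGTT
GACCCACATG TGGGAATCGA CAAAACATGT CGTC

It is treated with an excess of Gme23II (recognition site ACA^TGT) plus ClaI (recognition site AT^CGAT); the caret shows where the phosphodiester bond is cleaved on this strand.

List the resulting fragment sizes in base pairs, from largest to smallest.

Gme23II sites (ACATGT) start at positions 24, 35, 54, 66, 85.
Gme23II cuts after base 3 of each site, so after positions 26, 37, 56, 68, 87.
The ClaI site (ATCGAT) starts at position 42.
ClaI cuts after base 2 of each site, so after position 43.
Combined cut positions: 26, 37, 43, 56, 68, 87.
Linear molecule, 6 cuts → 7 fragments:
  1–26 → 26 bp
  27–37 → 11 bp
  38–43 → 6 bp
  44–56 → 13 bp
  57–68 → 12 bp
  69–87 → 19 bp
  88–94 → 7 bp
Sorted largest to smallest: 26, 19, 13, 12, 11, 7, 6 bp.

26, 19, 13, 12, 11, 7, 6 bp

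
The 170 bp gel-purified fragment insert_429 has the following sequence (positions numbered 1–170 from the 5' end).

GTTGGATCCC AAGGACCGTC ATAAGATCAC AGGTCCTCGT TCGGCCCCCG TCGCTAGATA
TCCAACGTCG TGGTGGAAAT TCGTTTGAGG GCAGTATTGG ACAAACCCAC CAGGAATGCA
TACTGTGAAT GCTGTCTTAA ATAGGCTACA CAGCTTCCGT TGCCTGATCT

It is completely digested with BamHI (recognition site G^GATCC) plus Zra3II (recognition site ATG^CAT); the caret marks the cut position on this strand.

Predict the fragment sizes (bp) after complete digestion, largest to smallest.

The BamHI site (GGATCC) starts at position 4.
BamHI cuts after the first base of each site, so after position 4.
The Zra3II site (ATGCAT) starts at position 116.
Zra3II cuts after base 3 of each site, so after position 118.
Combined cut positions: 4, 118.
Linear molecule, 2 cuts → 3 fragments:
  1–4 → 4 bp
  5–118 → 114 bp
  119–170 → 52 bp
Sorted largest to smallest: 114, 52, 4 bp.

114, 52, 4 bp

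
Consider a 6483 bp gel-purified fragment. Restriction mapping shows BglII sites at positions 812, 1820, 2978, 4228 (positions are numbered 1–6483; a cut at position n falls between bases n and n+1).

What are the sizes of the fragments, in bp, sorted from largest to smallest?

2255, 1250, 1158, 1008, 812 bp

Linear molecule, 4 cuts → 5 fragments:
  812 − 0 = 812 bp
  1820 − 812 = 1008 bp
  2978 − 1820 = 1158 bp
  4228 − 2978 = 1250 bp
  6483 − 4228 = 2255 bp
Sorted largest to smallest: 2255, 1250, 1158, 1008, 812 bp.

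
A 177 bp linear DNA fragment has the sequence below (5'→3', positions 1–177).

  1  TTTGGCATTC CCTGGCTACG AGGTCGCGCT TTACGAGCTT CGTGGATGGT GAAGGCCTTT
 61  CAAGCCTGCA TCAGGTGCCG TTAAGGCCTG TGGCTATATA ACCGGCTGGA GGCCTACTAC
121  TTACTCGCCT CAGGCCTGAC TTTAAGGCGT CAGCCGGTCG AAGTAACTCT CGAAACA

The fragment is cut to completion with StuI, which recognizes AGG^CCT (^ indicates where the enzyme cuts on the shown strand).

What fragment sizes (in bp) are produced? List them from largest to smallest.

StuI sites (AGGCCT) start at positions 53, 84, 110, 132.
StuI cuts after base 3 of each site, so after positions 55, 86, 112, 134.
Linear molecule, 4 cuts → 5 fragments:
  1–55 → 55 bp
  56–86 → 31 bp
  87–112 → 26 bp
  113–134 → 22 bp
  135–177 → 43 bp
Sorted largest to smallest: 55, 43, 31, 26, 22 bp.

55, 43, 31, 26, 22 bp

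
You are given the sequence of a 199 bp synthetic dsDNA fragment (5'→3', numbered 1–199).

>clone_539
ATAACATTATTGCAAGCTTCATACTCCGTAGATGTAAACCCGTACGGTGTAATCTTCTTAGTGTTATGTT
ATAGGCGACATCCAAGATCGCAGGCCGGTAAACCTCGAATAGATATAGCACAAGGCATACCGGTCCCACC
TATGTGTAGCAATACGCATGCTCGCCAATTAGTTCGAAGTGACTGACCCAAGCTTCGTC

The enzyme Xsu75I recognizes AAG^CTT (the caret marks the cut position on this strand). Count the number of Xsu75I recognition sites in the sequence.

2

AAGCTT occurs starting at positions 14, 190.
Xsu75I cuts at 2 sites.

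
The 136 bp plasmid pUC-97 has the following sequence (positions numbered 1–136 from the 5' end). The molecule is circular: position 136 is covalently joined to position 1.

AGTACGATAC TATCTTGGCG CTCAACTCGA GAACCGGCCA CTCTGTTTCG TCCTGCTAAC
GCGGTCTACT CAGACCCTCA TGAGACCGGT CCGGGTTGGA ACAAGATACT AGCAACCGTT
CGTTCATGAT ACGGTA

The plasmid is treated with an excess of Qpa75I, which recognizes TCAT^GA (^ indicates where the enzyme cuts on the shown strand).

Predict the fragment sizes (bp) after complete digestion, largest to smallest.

90, 46 bp

Qpa75I sites (TCATGA) start at positions 78, 124.
Qpa75I cuts after base 4 of each site, so after positions 81, 127.
Circular molecule, 2 cuts → 2 fragments:
  82–127 → 46 bp
  128–136 then 1–81 → 9 + 81 = 90 bp
Sorted largest to smallest: 90, 46 bp.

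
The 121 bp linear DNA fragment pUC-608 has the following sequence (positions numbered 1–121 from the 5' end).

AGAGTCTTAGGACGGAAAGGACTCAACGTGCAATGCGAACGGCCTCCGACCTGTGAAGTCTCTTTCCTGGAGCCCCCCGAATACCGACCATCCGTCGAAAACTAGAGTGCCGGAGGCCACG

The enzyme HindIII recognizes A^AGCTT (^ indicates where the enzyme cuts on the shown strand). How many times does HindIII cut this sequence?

0

No occurrence of AAGCTT is present in the sequence.
HindIII does not cut: 0 sites.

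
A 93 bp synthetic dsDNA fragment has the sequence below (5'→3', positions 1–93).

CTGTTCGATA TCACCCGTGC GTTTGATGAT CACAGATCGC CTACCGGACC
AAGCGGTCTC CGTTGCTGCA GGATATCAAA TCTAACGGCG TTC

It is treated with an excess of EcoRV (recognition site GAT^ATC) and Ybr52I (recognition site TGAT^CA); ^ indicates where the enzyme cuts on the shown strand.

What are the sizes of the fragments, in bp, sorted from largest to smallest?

EcoRV sites (GATATC) start at positions 7, 72.
EcoRV cuts after base 3 of each site, so after positions 9, 74.
The Ybr52I site (TGATCA) starts at position 27.
Ybr52I cuts after base 4 of each site, so after position 30.
Combined cut positions: 9, 30, 74.
Linear molecule, 3 cuts → 4 fragments:
  1–9 → 9 bp
  10–30 → 21 bp
  31–74 → 44 bp
  75–93 → 19 bp
Sorted largest to smallest: 44, 21, 19, 9 bp.

44, 21, 19, 9 bp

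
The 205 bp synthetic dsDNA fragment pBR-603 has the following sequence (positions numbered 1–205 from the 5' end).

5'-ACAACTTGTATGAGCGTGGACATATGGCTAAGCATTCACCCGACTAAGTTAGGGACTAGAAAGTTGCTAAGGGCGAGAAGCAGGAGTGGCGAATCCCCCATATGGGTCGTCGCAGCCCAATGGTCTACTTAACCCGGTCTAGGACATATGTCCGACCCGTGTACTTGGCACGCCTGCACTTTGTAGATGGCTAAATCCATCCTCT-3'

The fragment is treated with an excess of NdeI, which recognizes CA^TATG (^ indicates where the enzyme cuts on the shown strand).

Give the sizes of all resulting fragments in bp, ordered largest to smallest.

NdeI sites (CATATG) start at positions 21, 99, 145.
NdeI cuts after base 2 of each site, so after positions 22, 100, 146.
Linear molecule, 3 cuts → 4 fragments:
  1–22 → 22 bp
  23–100 → 78 bp
  101–146 → 46 bp
  147–205 → 59 bp
Sorted largest to smallest: 78, 59, 46, 22 bp.

78, 59, 46, 22 bp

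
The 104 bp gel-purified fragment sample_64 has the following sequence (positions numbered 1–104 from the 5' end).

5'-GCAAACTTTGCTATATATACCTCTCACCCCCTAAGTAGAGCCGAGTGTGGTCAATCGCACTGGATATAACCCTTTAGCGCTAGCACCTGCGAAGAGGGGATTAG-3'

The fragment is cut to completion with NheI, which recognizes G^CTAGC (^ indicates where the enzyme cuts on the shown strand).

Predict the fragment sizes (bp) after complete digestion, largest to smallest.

The NheI site (GCTAGC) starts at position 79.
NheI cuts after the first base of each site, so after position 79.
Linear molecule, 1 cut → 2 fragments:
  1–79 → 79 bp
  80–104 → 25 bp
Sorted largest to smallest: 79, 25 bp.

79, 25 bp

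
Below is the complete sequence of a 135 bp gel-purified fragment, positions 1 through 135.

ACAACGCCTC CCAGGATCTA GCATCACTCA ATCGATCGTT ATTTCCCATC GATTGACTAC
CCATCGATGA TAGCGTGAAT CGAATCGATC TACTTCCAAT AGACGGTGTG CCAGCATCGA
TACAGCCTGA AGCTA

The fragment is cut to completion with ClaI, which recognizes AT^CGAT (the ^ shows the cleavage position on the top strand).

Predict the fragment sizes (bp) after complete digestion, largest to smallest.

ClaI sites (ATCGAT) start at positions 31, 48, 63, 84, 116.
ClaI cuts after base 2 of each site, so after positions 32, 49, 64, 85, 117.
Linear molecule, 5 cuts → 6 fragments:
  1–32 → 32 bp
  33–49 → 17 bp
  50–64 → 15 bp
  65–85 → 21 bp
  86–117 → 32 bp
  118–135 → 18 bp
Sorted largest to smallest: 32, 32, 21, 18, 17, 15 bp.

32, 32, 21, 18, 17, 15 bp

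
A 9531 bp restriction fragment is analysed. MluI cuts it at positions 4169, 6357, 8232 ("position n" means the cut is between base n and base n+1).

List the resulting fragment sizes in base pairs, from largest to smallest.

4169, 2188, 1875, 1299 bp

Linear molecule, 3 cuts → 4 fragments:
  4169 − 0 = 4169 bp
  6357 − 4169 = 2188 bp
  8232 − 6357 = 1875 bp
  9531 − 8232 = 1299 bp
Sorted largest to smallest: 4169, 2188, 1875, 1299 bp.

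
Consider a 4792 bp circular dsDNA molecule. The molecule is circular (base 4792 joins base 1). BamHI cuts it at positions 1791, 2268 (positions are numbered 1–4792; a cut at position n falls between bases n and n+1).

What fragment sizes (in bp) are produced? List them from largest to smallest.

4315, 477 bp

Circular molecule, 2 cuts → 2 fragments:
  2268 − 1791 = 477 bp
  wrap: 4792 − 2268 + 1791 = 4315 bp
Sorted largest to smallest: 4315, 477 bp.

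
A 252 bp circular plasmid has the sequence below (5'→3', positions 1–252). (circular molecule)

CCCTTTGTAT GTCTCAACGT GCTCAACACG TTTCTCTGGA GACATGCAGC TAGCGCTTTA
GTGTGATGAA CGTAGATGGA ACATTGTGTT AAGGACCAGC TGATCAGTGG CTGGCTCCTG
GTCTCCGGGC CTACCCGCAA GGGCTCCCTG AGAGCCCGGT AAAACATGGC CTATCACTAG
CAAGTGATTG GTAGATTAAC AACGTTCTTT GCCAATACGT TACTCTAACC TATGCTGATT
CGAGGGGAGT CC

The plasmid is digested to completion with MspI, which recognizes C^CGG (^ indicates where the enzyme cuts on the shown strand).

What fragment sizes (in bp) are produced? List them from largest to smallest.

MspI sites (CCGG) start at positions 125, 156.
MspI cuts after the first base of each site, so after positions 125, 156.
Circular molecule, 2 cuts → 2 fragments:
  126–156 → 31 bp
  157–252 then 1–125 → 96 + 125 = 221 bp
Sorted largest to smallest: 221, 31 bp.

221, 31 bp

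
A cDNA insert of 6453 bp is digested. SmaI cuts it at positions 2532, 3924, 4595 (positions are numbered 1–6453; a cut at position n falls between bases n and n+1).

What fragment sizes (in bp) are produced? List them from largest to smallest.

2532, 1858, 1392, 671 bp

Linear molecule, 3 cuts → 4 fragments:
  2532 − 0 = 2532 bp
  3924 − 2532 = 1392 bp
  4595 − 3924 = 671 bp
  6453 − 4595 = 1858 bp
Sorted largest to smallest: 2532, 1858, 1392, 671 bp.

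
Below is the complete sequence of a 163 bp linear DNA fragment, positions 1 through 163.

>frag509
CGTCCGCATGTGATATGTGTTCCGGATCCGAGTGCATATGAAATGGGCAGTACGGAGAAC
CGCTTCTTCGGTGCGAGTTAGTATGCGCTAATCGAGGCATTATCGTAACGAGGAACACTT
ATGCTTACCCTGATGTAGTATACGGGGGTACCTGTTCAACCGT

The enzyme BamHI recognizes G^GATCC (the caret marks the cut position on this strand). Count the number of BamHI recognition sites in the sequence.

GGATCC occurs starting at position 24.
BamHI cuts at 1 site.

1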